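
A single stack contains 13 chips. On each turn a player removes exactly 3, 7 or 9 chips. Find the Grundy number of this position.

2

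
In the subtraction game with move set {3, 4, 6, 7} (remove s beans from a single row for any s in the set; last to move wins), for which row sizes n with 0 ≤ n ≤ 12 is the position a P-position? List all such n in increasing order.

Build the Grundy sequence with g(k) = mex{g(k−s) : s ∈ {3, 4, 6, 7}, s ≤ k}:
k:     0  1  2  3  4  5  6  7  8  9 10 11 12
g(k):  0  0  0  1  1  1  2  2  2  3  0  0  0
The P-positions (g = 0) in 0..12 are 0, 1, 2, 10, 11, 12.

0, 1, 2, 10, 11, 12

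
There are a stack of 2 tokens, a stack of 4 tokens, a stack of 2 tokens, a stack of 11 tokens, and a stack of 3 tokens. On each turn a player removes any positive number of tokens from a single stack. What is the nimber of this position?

Compute the nim-sum pairwise:
2 XOR 4 = 6
6 XOR 2 = 4
4 XOR 11 = 15
15 XOR 3 = 12

12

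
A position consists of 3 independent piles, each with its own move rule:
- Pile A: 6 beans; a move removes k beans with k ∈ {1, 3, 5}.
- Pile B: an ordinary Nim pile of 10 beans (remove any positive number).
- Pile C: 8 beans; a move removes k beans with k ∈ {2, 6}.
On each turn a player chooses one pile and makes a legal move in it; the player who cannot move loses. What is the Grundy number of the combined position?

For pile A, compute g(0), g(1), … with moves {1, 3, 5}:
k:     0  1  2  3  4  5  6
g(k):  0  1  0  1  0  1  0
So g(6) = 0.
Pile B is a plain Nim pile of size 10, so its Grundy value is 10.
Build the Grundy sequence for pile C with g(k) = mex{g(k−s) : s ∈ {2, 6}, s ≤ k}:
g(0) = mex{} = 0
g(1) = mex{} = 0
g(2) = mex{0} = 1
g(3) = mex{0} = 1
g(4) = mex{1} = 0
g(5) = mex{1} = 0
g(6) = mex{0} = 1
g(7) = mex{0} = 1
g(8) = mex{1} = 0
So g(8) = 0.
The value of a disjunctive sum is the nim-sum of the parts.
Combined value = 0 ⊕ 10 ⊕ 0 = 10.

10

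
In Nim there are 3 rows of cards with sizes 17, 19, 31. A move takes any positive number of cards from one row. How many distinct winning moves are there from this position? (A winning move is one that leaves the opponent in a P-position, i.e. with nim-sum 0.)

Bitwise XOR of the heap sizes:
  10001  (17)
  10011  (19)
  11111  (31)
  -----
  11101  (29)
The overall nim-sum is X = 29. A row of size p has a winning move iff p XOR X < p (reduce it to p XOR X).
  17: 17 XOR 29 = 12 < 17 — winning move (to 12).
  19: 19 XOR 29 = 14 < 19 — winning move (to 14).
  31: 31 XOR 29 = 2 < 31 — winning move (to 2).
That gives 3 winning moves.

3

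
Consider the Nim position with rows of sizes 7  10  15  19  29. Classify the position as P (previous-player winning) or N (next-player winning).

N-position

Nim-sum: 7 ⊕ 10 ⊕ 15 ⊕ 19 ⊕ 29 = 12.
The nim-sum is 12 ≠ 0, so this is an N-position: the player to move can win.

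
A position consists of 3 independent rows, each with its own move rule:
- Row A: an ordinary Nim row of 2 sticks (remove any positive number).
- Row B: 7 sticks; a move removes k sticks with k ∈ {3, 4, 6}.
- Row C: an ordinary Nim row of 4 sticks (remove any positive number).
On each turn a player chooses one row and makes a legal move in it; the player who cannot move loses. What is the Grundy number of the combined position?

Row A is a plain Nim row of size 2, so its Grundy value is 2.
For row B, compute g(0), g(1), … with moves {3, 4, 6}:
k:     0  1  2  3  4  5  6  7
g(k):  0  0  0  1  1  1  2  2
So g(7) = 2.
Row C is a plain Nim row of size 4, so its Grundy value is 4.
By the Sprague-Grundy theorem, the Grundy value of a sum of independent games is the XOR of the component values.
Combined value = 2 ⊕ 2 ⊕ 4 = 4.

4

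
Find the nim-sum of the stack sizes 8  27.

19

Compute the nim-sum pairwise:
8 ⊕ 27 = 19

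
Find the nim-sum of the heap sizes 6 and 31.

25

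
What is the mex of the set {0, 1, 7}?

The values 0, 1 are all present; 2 is the first non-negative integer missing from the set.

2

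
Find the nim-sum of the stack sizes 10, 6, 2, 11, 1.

4

Bitwise XOR of the heap sizes:
  1010  (10)
  0110  (6)
  0010  (2)
  1011  (11)
  0001  (1)
  ----
  0100  (4)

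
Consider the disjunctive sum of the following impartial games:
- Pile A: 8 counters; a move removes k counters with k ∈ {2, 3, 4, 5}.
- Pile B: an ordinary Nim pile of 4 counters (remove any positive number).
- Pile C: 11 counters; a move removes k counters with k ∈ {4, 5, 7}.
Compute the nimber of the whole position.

Build the Grundy sequence for pile A with g(k) = mex{g(k−s) : s ∈ {2, 3, 4, 5}, s ≤ k}:
g(0) = mex{} = 0
g(1) = mex{} = 0
g(2) = mex{0} = 1
g(3) = mex{0} = 1
g(4) = mex{0,1} = 2
g(5) = mex{0,1} = 2
g(6) = mex{0,1,2} = 3
g(7) = mex{1,2} = 0
g(8) = mex{1,2,3} = 0
So g(8) = 0.
Pile B is a plain Nim pile of size 4, so its Grundy value is 4.
For pile C, compute g(0), g(1), … with moves {4, 5, 7}:
g(0) = mex{} = 0
g(1) = mex{} = 0
g(2) = mex{} = 0
g(3) = mex{} = 0
g(4) = mex{0} = 1
g(5) = mex{0} = 1
g(6) = mex{0} = 1
g(7) = mex{0} = 1
g(8) = mex{0,1} = 2
g(9) = mex{0,1} = 2
g(10) = mex{0,1} = 2
g(11) = mex{1} = 0
So g(11) = 0.
The value of a disjunctive sum is the nim-sum of the parts.
Combined value = 0 XOR 4 XOR 0 = 4.

4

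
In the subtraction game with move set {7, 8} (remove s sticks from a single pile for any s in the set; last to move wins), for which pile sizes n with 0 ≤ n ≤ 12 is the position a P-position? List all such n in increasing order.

0, 1, 2, 3, 4, 5, 6

Build the Grundy sequence with g(k) = mex{g(k−s) : s ∈ {7, 8}, s ≤ k}:
g(0) = mex{} = 0
g(1) = mex{} = 0
g(2) = mex{} = 0
g(3) = mex{} = 0
g(4) = mex{} = 0
g(5) = mex{} = 0
g(6) = mex{} = 0
g(7) = mex{0} = 1
g(8) = mex{0} = 1
g(9) = mex{0} = 1
g(10) = mex{0} = 1
g(11) = mex{0} = 1
g(12) = mex{0} = 1
The P-positions (g = 0) in 0..12 are 0, 1, 2, 3, 4, 5, 6.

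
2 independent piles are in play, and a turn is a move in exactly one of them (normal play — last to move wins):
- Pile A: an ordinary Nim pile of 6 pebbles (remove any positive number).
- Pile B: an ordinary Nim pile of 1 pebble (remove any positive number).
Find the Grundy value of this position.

Pile A is a plain Nim pile of size 6, so its Grundy value is 6.
Pile B is a plain Nim pile of size 1, so its Grundy value is 1.
By the Sprague-Grundy theorem, the Grundy value of a sum of independent games is the XOR of the component values.
Combined value = 6 ⊕ 1 = 7.

7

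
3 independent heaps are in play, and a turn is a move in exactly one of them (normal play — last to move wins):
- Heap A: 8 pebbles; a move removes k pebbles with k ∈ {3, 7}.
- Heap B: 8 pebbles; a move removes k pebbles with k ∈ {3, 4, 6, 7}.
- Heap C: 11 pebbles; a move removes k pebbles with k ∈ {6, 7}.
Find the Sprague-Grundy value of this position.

1

Grundy values for heap A (subtraction set {3, 7}):
g(0) = mex{} = 0
g(1) = mex{} = 0
g(2) = mex{} = 0
g(3) = mex{0} = 1
g(4) = mex{0} = 1
g(5) = mex{0} = 1
g(6) = mex{1} = 0
g(7) = mex{0,1} = 2
g(8) = mex{0,1} = 2
So g(8) = 2.
For heap B, compute g(0), g(1), … with moves {3, 4, 6, 7}:
g(0) = mex{} = 0
g(1) = mex{} = 0
g(2) = mex{} = 0
g(3) = mex{0} = 1
g(4) = mex{0} = 1
g(5) = mex{0} = 1
g(6) = mex{0,1} = 2
g(7) = mex{0,1} = 2
g(8) = mex{0,1} = 2
So g(8) = 2.
Build the Grundy sequence for heap C with g(k) = mex{g(k−s) : s ∈ {6, 7}, s ≤ k}:
g(0) = mex{} = 0
g(1) = mex{} = 0
g(2) = mex{} = 0
g(3) = mex{} = 0
g(4) = mex{} = 0
g(5) = mex{} = 0
g(6) = mex{0} = 1
g(7) = mex{0} = 1
g(8) = mex{0} = 1
g(9) = mex{0} = 1
g(10) = mex{0} = 1
g(11) = mex{0} = 1
So g(11) = 1.
By the Sprague-Grundy theorem, the Grundy value of a sum of independent games is the XOR of the component values.
Combined value = 2 XOR 2 XOR 1 = 1.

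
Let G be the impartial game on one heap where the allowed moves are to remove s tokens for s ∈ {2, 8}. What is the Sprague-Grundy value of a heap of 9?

Build the Grundy sequence with g(k) = mex{g(k−s) : s ∈ {2, 8}, s ≤ k}:
g(0) = mex{} = 0
g(1) = mex{} = 0
g(2) = mex{0} = 1
g(3) = mex{0} = 1
g(4) = mex{1} = 0
g(5) = mex{1} = 0
g(6) = mex{0} = 1
g(7) = mex{0} = 1
g(8) = mex{0,1} = 2
g(9) = mex{0,1} = 2
So g(9) = 2.

2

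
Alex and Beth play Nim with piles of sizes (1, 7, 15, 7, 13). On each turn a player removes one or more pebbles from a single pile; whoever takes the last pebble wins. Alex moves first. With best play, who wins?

Alex wins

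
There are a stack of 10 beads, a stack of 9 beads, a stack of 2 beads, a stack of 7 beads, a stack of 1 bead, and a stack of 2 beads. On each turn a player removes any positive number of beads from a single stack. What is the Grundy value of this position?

Compute the nim-sum pairwise:
10 ⊕ 9 = 3
3 ⊕ 2 = 1
1 ⊕ 7 = 6
6 ⊕ 1 = 7
7 ⊕ 2 = 5

5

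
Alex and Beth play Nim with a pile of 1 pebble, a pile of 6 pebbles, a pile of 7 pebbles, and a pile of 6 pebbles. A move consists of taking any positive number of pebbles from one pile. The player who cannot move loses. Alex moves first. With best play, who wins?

Alex wins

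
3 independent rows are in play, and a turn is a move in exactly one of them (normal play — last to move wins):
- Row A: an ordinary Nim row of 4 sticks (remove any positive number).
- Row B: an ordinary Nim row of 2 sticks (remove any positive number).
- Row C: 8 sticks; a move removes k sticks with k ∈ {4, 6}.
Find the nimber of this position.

4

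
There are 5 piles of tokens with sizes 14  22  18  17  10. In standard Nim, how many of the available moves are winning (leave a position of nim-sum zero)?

Compute the nim-sum pairwise:
14 ⊕ 22 = 24
24 ⊕ 18 = 10
10 ⊕ 17 = 27
27 ⊕ 10 = 17
The overall nim-sum is X = 17. A pile of size p has a winning move iff p XOR X < p (reduce it to p XOR X).
  14: 14 XOR 17 = 31 ≥ 14 — no move.
  22: 22 XOR 17 = 7 < 22 — winning move (to 7).
  18: 18 XOR 17 = 3 < 18 — winning move (to 3).
  17: 17 XOR 17 = 0 < 17 — winning move (to 0).
  10: 10 XOR 17 = 27 ≥ 10 — no move.
That gives 3 winning moves.

3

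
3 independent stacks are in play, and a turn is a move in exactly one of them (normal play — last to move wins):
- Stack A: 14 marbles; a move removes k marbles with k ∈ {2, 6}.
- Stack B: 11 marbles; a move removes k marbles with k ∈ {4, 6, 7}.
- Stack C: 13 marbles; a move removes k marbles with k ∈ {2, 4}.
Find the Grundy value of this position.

Build the Grundy sequence for stack A with g(k) = mex{g(k−s) : s ∈ {2, 6}, s ≤ k}:
k:     0  1  2  3  4  5  6  7  8  9 10 11 12 13 14
g(k):  0  0  1  1  0  0  1  1  0  0  1  1  0  0  1
So g(14) = 1.
For stack B, compute g(0), g(1), … with moves {4, 6, 7}:
g(0) = mex{} = 0
g(1) = mex{} = 0
g(2) = mex{} = 0
g(3) = mex{} = 0
g(4) = mex{0} = 1
g(5) = mex{0} = 1
g(6) = mex{0} = 1
g(7) = mex{0} = 1
g(8) = mex{0,1} = 2
g(9) = mex{0,1} = 2
g(10) = mex{0,1} = 2
g(11) = mex{1} = 0
So g(11) = 0.
Build the Grundy sequence for stack C with g(k) = mex{g(k−s) : s ∈ {2, 4}, s ≤ k}:
g(0) = mex{} = 0
g(1) = mex{} = 0
g(2) = mex{0} = 1
g(3) = mex{0} = 1
g(4) = mex{0,1} = 2
g(5) = mex{0,1} = 2
g(6) = mex{1,2} = 0
g(7) = mex{1,2} = 0
g(8) = mex{0,2} = 1
g(9) = mex{0,2} = 1
g(10) = mex{0,1} = 2
g(11) = mex{0,1} = 2
g(12) = mex{1,2} = 0
g(13) = mex{1,2} = 0
So g(13) = 0.
The value of a disjunctive sum is the nim-sum of the parts.
Combined value = 1 ⊕ 0 ⊕ 0 = 1.

1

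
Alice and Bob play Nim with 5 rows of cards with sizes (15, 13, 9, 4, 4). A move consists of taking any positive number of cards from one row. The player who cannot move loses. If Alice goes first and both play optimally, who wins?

Alice wins

In binary:
  1111  (15)
  1101  (13)
  1001  (9)
  0100  (4)
  0100  (4)
  ----
  1011  (11)
The nim-sum is 11 ≠ 0, so this is an N-position: the player to move can win; Alice has a winning move.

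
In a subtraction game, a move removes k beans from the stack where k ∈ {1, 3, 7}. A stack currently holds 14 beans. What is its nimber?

0

Grundy values for subtraction set {1, 3, 7}:
k:     0  1  2  3  4  5  6  7  8  9 10 11 12 13 14
g(k):  0  1  0  1  0  1  0  1  0  1  0  1  0  1  0
So g(14) = 0.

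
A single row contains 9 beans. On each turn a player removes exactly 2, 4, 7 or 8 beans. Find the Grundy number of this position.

Compute g(0), g(1), … for moves {2, 4, 7, 8}:
k:     0  1  2  3  4  5  6  7  8  9
g(k):  0  0  1  1  2  2  0  3  1  4
So g(9) = 4.

4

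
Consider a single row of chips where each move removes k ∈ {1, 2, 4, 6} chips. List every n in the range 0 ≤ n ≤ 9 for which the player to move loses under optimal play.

Build the Grundy sequence with g(k) = mex{g(k−s) : s ∈ {1, 2, 4, 6}, s ≤ k}:
k:     0  1  2  3  4  5  6  7  8  9
g(k):  0  1  2  0  1  2  3  4  0  1
The P-positions (g = 0) in 0..9 are 0, 3, 8.

0, 3, 8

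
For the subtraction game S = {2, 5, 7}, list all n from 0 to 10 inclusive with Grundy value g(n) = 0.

0, 1, 4, 10

Build the Grundy sequence with g(k) = mex{g(k−s) : s ∈ {2, 5, 7}, s ≤ k}:
g(0) = mex{} = 0
g(1) = mex{} = 0
g(2) = mex{0} = 1
g(3) = mex{0} = 1
g(4) = mex{1} = 0
g(5) = mex{0,1} = 2
g(6) = mex{0} = 1
g(7) = mex{0,1,2} = 3
g(8) = mex{0,1} = 2
g(9) = mex{0,1,3} = 2
g(10) = mex{1,2} = 0
The P-positions (g = 0) in 0..10 are 0, 1, 4, 10.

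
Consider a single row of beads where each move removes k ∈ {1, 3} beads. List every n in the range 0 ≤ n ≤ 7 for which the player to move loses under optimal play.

Compute g(0), g(1), … for moves {1, 3}:
k:     0  1  2  3  4  5  6  7
g(k):  0  1  0  1  0  1  0  1
The P-positions (g = 0) in 0..7 are 0, 2, 4, 6.

0, 2, 4, 6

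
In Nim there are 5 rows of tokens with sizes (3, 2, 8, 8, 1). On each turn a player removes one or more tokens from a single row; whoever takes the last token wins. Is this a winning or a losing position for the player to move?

Write each in binary and XOR column by column:
  0011  (3)
  0010  (2)
  1000  (8)
  1000  (8)
  0001  (1)
  ----
  0000  (0)
The nim-sum is 0, so this is a P-position: the player to move is in a losing position under optimal play.

Losing position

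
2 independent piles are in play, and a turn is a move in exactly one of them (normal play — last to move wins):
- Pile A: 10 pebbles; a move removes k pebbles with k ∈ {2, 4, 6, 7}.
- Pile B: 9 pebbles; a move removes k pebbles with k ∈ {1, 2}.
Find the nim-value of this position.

0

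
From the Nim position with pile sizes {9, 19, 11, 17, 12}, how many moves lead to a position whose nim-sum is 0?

3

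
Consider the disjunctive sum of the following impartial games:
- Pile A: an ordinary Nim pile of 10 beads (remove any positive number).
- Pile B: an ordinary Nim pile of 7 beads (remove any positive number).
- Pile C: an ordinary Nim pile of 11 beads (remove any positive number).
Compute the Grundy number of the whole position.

6

Pile A is a plain Nim pile of size 10, so its Grundy value is 10.
Pile B is a plain Nim pile of size 7, so its Grundy value is 7.
Pile C is a plain Nim pile of size 11, so its Grundy value is 11.
By the Sprague-Grundy theorem, the Grundy value of a sum of independent games is the XOR of the component values.
Combined value = 10 ⊕ 7 ⊕ 11 = 6.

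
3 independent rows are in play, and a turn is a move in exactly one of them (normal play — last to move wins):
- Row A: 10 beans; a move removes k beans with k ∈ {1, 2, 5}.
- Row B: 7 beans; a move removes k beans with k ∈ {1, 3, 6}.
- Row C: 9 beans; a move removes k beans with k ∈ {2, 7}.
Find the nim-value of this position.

2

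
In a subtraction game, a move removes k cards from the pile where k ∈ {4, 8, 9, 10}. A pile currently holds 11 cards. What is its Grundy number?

2

Compute g(0), g(1), … for moves {4, 8, 9, 10}:
g(0) = mex{} = 0
g(1) = mex{} = 0
g(2) = mex{} = 0
g(3) = mex{} = 0
g(4) = mex{0} = 1
g(5) = mex{0} = 1
g(6) = mex{0} = 1
g(7) = mex{0} = 1
g(8) = mex{0,1} = 2
g(9) = mex{0,1} = 2
g(10) = mex{0,1} = 2
g(11) = mex{0,1} = 2
So g(11) = 2.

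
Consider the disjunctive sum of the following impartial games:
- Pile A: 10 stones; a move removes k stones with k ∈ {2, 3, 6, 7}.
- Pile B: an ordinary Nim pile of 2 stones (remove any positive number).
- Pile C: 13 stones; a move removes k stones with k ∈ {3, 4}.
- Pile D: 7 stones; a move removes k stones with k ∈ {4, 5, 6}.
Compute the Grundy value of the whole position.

1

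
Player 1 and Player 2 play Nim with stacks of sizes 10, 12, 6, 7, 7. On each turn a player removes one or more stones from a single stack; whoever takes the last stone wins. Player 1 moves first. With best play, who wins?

Player 2 wins

Write each in binary and XOR column by column:
  1010  (10)
  1100  (12)
  0110  (6)
  0111  (7)
  0111  (7)
  ----
  0000  (0)
The nim-sum is 0, so this is a P-position: the player to move is in a losing position under optimal play; Player 1 is about to move from it and so loses — Player 2 wins.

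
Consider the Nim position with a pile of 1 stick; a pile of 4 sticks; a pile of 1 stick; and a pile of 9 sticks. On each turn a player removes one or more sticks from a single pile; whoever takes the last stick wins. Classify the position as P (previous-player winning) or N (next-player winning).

Compute the nim-sum pairwise:
1 ⊕ 4 = 5
5 ⊕ 1 = 4
4 ⊕ 9 = 13
The nim-sum is 13 ≠ 0, so this is an N-position: the player to move can win.

N-position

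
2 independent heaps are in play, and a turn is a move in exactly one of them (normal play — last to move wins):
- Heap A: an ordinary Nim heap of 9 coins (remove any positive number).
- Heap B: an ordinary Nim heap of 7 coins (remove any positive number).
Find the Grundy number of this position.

Heap A is a plain Nim heap of size 9, so its Grundy value is 9.
Heap B is a plain Nim heap of size 7, so its Grundy value is 7.
The value of a disjunctive sum is the nim-sum of the parts.
Combined value = 9 ⊕ 7 = 14.

14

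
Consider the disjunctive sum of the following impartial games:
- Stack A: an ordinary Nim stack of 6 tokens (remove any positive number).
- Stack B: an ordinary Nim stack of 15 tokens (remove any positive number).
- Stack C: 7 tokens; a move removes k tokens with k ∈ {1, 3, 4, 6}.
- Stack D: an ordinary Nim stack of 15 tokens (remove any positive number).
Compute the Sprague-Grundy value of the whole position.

6

Stack A is a plain Nim stack of size 6, so its Grundy value is 6.
Stack B is a plain Nim stack of size 15, so its Grundy value is 15.
Grundy values for stack C (subtraction set {1, 3, 4, 6}):
k:     0  1  2  3  4  5  6  7
g(k):  0  1  0  1  2  3  2  0
So g(7) = 0.
Stack D is a plain Nim stack of size 15, so its Grundy value is 15.
By the Sprague-Grundy theorem, the Grundy value of a sum of independent games is the XOR of the component values.
Combined value = 6 ⊕ 15 ⊕ 0 ⊕ 15 = 6.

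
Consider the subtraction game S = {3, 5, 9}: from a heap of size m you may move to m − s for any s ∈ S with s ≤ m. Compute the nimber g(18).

Grundy values for subtraction set {3, 5, 9}:
k:     0  1  2  3  4  5  6  7  8  9 10 11 12 13 14 15 16 17 18
g(k):  0  0  0  1  1  1  2  2  0  3  3  1  0  2  0  1  0  1  0
So g(18) = 0.

0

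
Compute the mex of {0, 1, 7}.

2

The values 0, 1 are all present; 2 is the first non-negative integer missing from the set.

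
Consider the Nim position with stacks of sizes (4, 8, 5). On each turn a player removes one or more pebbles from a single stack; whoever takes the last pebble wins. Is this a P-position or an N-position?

N-position

Compute the nim-sum pairwise:
4 ⊕ 8 = 12
12 ⊕ 5 = 9
The nim-sum is 9 ≠ 0, so this is an N-position: the player to move can win.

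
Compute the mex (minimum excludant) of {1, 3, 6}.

0 is not in the set, so the mex is 0.

0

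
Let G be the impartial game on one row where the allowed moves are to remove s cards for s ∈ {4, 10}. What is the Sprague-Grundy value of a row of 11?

Compute g(0), g(1), … for moves {4, 10}:
k:     0  1  2  3  4  5  6  7  8  9 10 11
g(k):  0  0  0  0  1  1  1  1  0  0  2  2
So g(11) = 2.

2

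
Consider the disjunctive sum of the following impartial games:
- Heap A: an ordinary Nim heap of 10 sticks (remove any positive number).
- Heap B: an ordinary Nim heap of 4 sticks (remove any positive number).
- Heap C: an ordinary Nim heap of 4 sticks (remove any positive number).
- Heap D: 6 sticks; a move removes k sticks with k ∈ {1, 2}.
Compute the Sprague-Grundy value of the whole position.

10

Heap A is a plain Nim heap of size 10, so its Grundy value is 10.
Heap B is a plain Nim heap of size 4, so its Grundy value is 4.
Heap C is a plain Nim heap of size 4, so its Grundy value is 4.
Grundy values for heap D (subtraction set {1, 2}):
k:     0  1  2  3  4  5  6
g(k):  0  1  2  0  1  2  0
So g(6) = 0.
The value of a disjunctive sum is the nim-sum of the parts.
Combined value = 10 ⊕ 4 ⊕ 4 ⊕ 0 = 10.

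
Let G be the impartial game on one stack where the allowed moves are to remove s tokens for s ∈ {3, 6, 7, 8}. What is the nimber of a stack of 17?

2

Build the Grundy sequence with g(k) = mex{g(k−s) : s ∈ {3, 6, 7, 8}, s ≤ k}:
k:     0  1  2  3  4  5  6  7  8  9 10 11 12 13 14 15 16 17
g(k):  0  0  0  1  1  1  2  2  2  3  3  0  0  0  1  1  1  2
So g(17) = 2.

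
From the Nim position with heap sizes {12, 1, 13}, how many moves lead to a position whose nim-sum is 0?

0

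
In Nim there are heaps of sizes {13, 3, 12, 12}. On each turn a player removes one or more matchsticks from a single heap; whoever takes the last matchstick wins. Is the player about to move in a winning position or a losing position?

Winning position

Bitwise XOR of the heap sizes:
  1101  (13)
  0011  (3)
  1100  (12)
  1100  (12)
  ----
  1110  (14)
The nim-sum is 14 ≠ 0, so this is an N-position: the player to move can win.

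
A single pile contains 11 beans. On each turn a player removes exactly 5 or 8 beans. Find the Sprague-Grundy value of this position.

2

Build the Grundy sequence with g(k) = mex{g(k−s) : s ∈ {5, 8}, s ≤ k}:
k:     0  1  2  3  4  5  6  7  8  9 10 11
g(k):  0  0  0  0  0  1  1  1  1  1  2  2
So g(11) = 2.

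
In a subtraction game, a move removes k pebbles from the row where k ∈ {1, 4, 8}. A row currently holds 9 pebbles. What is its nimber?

2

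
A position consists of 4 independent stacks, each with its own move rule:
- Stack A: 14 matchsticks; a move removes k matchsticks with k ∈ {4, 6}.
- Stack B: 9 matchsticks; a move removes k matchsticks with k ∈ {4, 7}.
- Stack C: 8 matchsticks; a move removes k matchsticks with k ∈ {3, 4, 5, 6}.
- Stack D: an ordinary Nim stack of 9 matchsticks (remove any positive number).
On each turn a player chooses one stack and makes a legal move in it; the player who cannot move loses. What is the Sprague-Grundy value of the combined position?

8

Build the Grundy sequence for stack A with g(k) = mex{g(k−s) : s ∈ {4, 6}, s ≤ k}:
g(0) = mex{} = 0
g(1) = mex{} = 0
g(2) = mex{} = 0
g(3) = mex{} = 0
g(4) = mex{0} = 1
g(5) = mex{0} = 1
g(6) = mex{0} = 1
g(7) = mex{0} = 1
g(8) = mex{0,1} = 2
g(9) = mex{0,1} = 2
g(10) = mex{1} = 0
g(11) = mex{1} = 0
g(12) = mex{1,2} = 0
g(13) = mex{1,2} = 0
g(14) = mex{0,2} = 1
So g(14) = 1.
Grundy values for stack B (subtraction set {4, 7}):
g(0) = mex{} = 0
g(1) = mex{} = 0
g(2) = mex{} = 0
g(3) = mex{} = 0
g(4) = mex{0} = 1
g(5) = mex{0} = 1
g(6) = mex{0} = 1
g(7) = mex{0} = 1
g(8) = mex{0,1} = 2
g(9) = mex{0,1} = 2
So g(9) = 2.
For stack C, compute g(0), g(1), … with moves {3, 4, 5, 6}:
g(0) = mex{} = 0
g(1) = mex{} = 0
g(2) = mex{} = 0
g(3) = mex{0} = 1
g(4) = mex{0} = 1
g(5) = mex{0} = 1
g(6) = mex{0,1} = 2
g(7) = mex{0,1} = 2
g(8) = mex{0,1} = 2
So g(8) = 2.
Stack D is a plain Nim stack of size 9, so its Grundy value is 9.
The value of a disjunctive sum is the nim-sum of the parts.
Combined value = 1 ⊕ 2 ⊕ 2 ⊕ 9 = 8.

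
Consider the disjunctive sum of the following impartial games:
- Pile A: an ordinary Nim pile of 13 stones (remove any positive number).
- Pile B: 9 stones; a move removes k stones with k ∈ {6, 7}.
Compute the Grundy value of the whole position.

12

Pile A is a plain Nim pile of size 13, so its Grundy value is 13.
Build the Grundy sequence for pile B with g(k) = mex{g(k−s) : s ∈ {6, 7}, s ≤ k}:
k:     0  1  2  3  4  5  6  7  8  9
g(k):  0  0  0  0  0  0  1  1  1  1
So g(9) = 1.
The value of a disjunctive sum is the nim-sum of the parts.
Combined value = 13 XOR 1 = 12.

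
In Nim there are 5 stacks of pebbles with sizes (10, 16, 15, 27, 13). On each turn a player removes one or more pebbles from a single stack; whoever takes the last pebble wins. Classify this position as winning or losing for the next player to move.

Compute the nim-sum pairwise:
10 XOR 16 = 26
26 XOR 15 = 21
21 XOR 27 = 14
14 XOR 13 = 3
The nim-sum is 3 ≠ 0, so this is an N-position: the player to move can win.

Winning position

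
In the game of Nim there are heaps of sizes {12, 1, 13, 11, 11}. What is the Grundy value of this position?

0

Nim-sum: 12 XOR 1 XOR 13 XOR 11 XOR 11 = 0.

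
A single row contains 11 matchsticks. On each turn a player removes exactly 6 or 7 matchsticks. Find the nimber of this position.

1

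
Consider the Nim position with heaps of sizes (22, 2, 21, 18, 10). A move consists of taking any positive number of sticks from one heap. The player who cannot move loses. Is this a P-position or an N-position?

N-position

In binary:
  10110  (22)
  00010  (2)
  10101  (21)
  10010  (18)
  01010  (10)
  -----
  11001  (25)
The nim-sum is 25 ≠ 0, so this is an N-position: the player to move can win.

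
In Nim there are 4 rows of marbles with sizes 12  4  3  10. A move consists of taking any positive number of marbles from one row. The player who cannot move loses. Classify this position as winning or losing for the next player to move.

Winning position

In binary:
  1100  (12)
  0100  (4)
  0011  (3)
  1010  (10)
  ----
  0001  (1)
The nim-sum is 1 ≠ 0, so this is an N-position: the player to move can win.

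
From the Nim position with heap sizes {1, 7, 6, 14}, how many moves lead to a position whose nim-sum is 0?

1

Write each in binary and XOR column by column:
  0001  (1)
  0111  (7)
  0110  (6)
  1110  (14)
  ----
  1110  (14)
The overall nim-sum is X = 14. A heap of size p has a winning move iff p XOR X < p (reduce it to p XOR X).
  1: 1 XOR 14 = 15 ≥ 1 — no move.
  7: 7 XOR 14 = 9 ≥ 7 — no move.
  6: 6 XOR 14 = 8 ≥ 6 — no move.
  14: 14 XOR 14 = 0 < 14 — winning move (to 0).
That gives 1 winning move.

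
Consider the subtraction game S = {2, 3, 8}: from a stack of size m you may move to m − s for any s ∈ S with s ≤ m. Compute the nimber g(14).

2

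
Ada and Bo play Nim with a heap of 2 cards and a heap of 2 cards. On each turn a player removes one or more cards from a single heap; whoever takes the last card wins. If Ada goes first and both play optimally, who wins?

Bo wins

Nim-sum: 2 ^ 2 = 0.
The nim-sum is 0, so this is a P-position: the player to move is in a losing position under optimal play; Ada is about to move from it and so loses — Bo wins.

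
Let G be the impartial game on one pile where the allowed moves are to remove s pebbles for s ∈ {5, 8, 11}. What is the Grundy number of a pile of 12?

2

Compute g(0), g(1), … for moves {5, 8, 11}:
k:     0  1  2  3  4  5  6  7  8  9 10 11 12
g(k):  0  0  0  0  0  1  1  1  1  1  2  2  2
So g(12) = 2.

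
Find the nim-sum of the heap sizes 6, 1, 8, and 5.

10

Compute the nim-sum pairwise:
6 XOR 1 = 7
7 XOR 8 = 15
15 XOR 5 = 10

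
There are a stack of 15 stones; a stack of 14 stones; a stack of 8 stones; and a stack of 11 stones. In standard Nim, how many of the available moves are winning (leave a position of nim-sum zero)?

Write each in binary and XOR column by column:
  1111  (15)
  1110  (14)
  1000  (8)
  1011  (11)
  ----
  0010  (2)
The overall nim-sum is X = 2. A stack of size p has a winning move iff p XOR X < p (reduce it to p XOR X).
  15: 15 XOR 2 = 13 < 15 — winning move (to 13).
  14: 14 XOR 2 = 12 < 14 — winning move (to 12).
  8: 8 XOR 2 = 10 ≥ 8 — no move.
  11: 11 XOR 2 = 9 < 11 — winning move (to 9).
That gives 3 winning moves.

3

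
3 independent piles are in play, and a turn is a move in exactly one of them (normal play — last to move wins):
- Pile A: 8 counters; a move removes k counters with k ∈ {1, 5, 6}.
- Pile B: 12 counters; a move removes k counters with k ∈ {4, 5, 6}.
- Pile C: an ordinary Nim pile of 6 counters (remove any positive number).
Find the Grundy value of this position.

4

Build the Grundy sequence for pile A with g(k) = mex{g(k−s) : s ∈ {1, 5, 6}, s ≤ k}:
g(0) = mex{} = 0
g(1) = mex{0} = 1
g(2) = mex{1} = 0
g(3) = mex{0} = 1
g(4) = mex{1} = 0
g(5) = mex{0} = 1
g(6) = mex{0,1} = 2
g(7) = mex{0,1,2} = 3
g(8) = mex{0,1,3} = 2
So g(8) = 2.
Grundy values for pile B (subtraction set {4, 5, 6}):
g(0) = mex{} = 0
g(1) = mex{} = 0
g(2) = mex{} = 0
g(3) = mex{} = 0
g(4) = mex{0} = 1
g(5) = mex{0} = 1
g(6) = mex{0} = 1
g(7) = mex{0} = 1
g(8) = mex{0,1} = 2
g(9) = mex{0,1} = 2
g(10) = mex{1} = 0
g(11) = mex{1} = 0
g(12) = mex{1,2} = 0
So g(12) = 0.
Pile C is a plain Nim pile of size 6, so its Grundy value is 6.
The value of a disjunctive sum is the nim-sum of the parts.
Combined value = 2 ⊕ 0 ⊕ 6 = 4.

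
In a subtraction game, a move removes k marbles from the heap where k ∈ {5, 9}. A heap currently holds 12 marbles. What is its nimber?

2

Grundy values for subtraction set {5, 9}:
g(0) = mex{} = 0
g(1) = mex{} = 0
g(2) = mex{} = 0
g(3) = mex{} = 0
g(4) = mex{} = 0
g(5) = mex{0} = 1
g(6) = mex{0} = 1
g(7) = mex{0} = 1
g(8) = mex{0} = 1
g(9) = mex{0} = 1
g(10) = mex{0,1} = 2
g(11) = mex{0,1} = 2
g(12) = mex{0,1} = 2
So g(12) = 2.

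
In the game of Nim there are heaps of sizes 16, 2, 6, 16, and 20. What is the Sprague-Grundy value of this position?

Bitwise XOR of the heap sizes:
  10000  (16)
  00010  (2)
  00110  (6)
  10000  (16)
  10100  (20)
  -----
  10000  (16)

16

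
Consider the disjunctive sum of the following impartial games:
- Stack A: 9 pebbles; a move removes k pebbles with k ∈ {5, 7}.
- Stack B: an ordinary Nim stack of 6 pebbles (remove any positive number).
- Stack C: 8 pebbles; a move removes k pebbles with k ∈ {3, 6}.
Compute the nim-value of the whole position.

5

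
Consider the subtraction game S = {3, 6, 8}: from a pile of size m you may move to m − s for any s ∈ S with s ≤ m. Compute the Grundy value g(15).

Grundy values for subtraction set {3, 6, 8}:
k:     0  1  2  3  4  5  6  7  8  9 10 11 12 13 14 15
g(k):  0  0  0  1  1  1  2  2  2  3  3  0  0  0  1  1
So g(15) = 1.

1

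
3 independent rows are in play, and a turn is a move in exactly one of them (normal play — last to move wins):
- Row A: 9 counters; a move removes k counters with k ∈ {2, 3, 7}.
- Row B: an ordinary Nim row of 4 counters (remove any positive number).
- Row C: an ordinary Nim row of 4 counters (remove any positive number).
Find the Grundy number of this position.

2

For row A, compute g(0), g(1), … with moves {2, 3, 7}:
k:     0  1  2  3  4  5  6  7  8  9
g(k):  0  0  1  1  2  0  0  1  1  2
So g(9) = 2.
Row B is a plain Nim row of size 4, so its Grundy value is 4.
Row C is a plain Nim row of size 4, so its Grundy value is 4.
By the Sprague-Grundy theorem, the Grundy value of a sum of independent games is the XOR of the component values.
Combined value = 2 XOR 4 XOR 4 = 2.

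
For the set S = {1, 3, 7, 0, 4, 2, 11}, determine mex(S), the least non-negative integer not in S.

5

The values 0, 1, 2, 3, 4 are all present; 5 is the first non-negative integer missing from the set.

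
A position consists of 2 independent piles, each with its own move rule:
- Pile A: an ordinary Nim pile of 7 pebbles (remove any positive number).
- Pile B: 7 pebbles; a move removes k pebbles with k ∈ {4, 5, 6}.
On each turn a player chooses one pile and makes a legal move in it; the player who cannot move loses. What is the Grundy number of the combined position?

Pile A is a plain Nim pile of size 7, so its Grundy value is 7.
For pile B, compute g(0), g(1), … with moves {4, 5, 6}:
k:     0  1  2  3  4  5  6  7
g(k):  0  0  0  0  1  1  1  1
So g(7) = 1.
By the Sprague-Grundy theorem, the Grundy value of a sum of independent games is the XOR of the component values.
Combined value = 7 XOR 1 = 6.

6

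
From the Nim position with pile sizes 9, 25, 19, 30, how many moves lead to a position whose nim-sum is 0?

Nim-sum: 9 ^ 25 ^ 19 ^ 30 = 29.
The overall nim-sum is X = 29. A pile of size p has a winning move iff p XOR X < p (reduce it to p XOR X).
  9: 9 XOR 29 = 20 ≥ 9 — no move.
  25: 25 XOR 29 = 4 < 25 — winning move (to 4).
  19: 19 XOR 29 = 14 < 19 — winning move (to 14).
  30: 30 XOR 29 = 3 < 30 — winning move (to 3).
That gives 3 winning moves.

3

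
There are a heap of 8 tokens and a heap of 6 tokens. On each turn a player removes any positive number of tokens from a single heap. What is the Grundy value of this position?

14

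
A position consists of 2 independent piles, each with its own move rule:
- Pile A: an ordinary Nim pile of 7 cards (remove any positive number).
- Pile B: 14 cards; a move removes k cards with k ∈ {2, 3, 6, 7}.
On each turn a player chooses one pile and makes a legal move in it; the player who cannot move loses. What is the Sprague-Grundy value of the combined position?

7

Pile A is a plain Nim pile of size 7, so its Grundy value is 7.
Build the Grundy sequence for pile B with g(k) = mex{g(k−s) : s ∈ {2, 3, 6, 7}, s ≤ k}:
g(0) = mex{} = 0
g(1) = mex{} = 0
g(2) = mex{0} = 1
g(3) = mex{0} = 1
g(4) = mex{0,1} = 2
g(5) = mex{1} = 0
g(6) = mex{0,1,2} = 3
g(7) = mex{0,2} = 1
g(8) = mex{0,1,3} = 2
g(9) = mex{1,3} = 0
g(10) = mex{1,2} = 0
g(11) = mex{0,2} = 1
g(12) = mex{0,3} = 1
g(13) = mex{0,1,3} = 2
g(14) = mex{1,2} = 0
So g(14) = 0.
The value of a disjunctive sum is the nim-sum of the parts.
Combined value = 7 XOR 0 = 7.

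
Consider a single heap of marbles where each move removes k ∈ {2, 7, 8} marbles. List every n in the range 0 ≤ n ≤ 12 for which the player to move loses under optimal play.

0, 1, 4, 5, 10

Build the Grundy sequence with g(k) = mex{g(k−s) : s ∈ {2, 7, 8}, s ≤ k}:
k:     0  1  2  3  4  5  6  7  8  9 10 11 12
g(k):  0  0  1  1  0  0  1  1  2  2  0  3  1
The P-positions (g = 0) in 0..12 are 0, 1, 4, 5, 10.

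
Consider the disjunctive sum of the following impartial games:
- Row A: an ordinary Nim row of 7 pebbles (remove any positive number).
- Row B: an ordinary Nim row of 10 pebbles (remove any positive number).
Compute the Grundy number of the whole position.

Row A is a plain Nim row of size 7, so its Grundy value is 7.
Row B is a plain Nim row of size 10, so its Grundy value is 10.
By the Sprague-Grundy theorem, the Grundy value of a sum of independent games is the XOR of the component values.
Combined value = 7 XOR 10 = 13.

13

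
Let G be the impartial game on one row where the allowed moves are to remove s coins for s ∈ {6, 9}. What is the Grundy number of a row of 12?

Compute g(0), g(1), … for moves {6, 9}:
k:     0  1  2  3  4  5  6  7  8  9 10 11 12
g(k):  0  0  0  0  0  0  1  1  1  1  1  1  2
So g(12) = 2.

2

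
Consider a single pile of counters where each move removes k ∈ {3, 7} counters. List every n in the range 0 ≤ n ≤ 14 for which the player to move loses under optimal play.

0, 1, 2, 6, 10, 11, 12

Grundy values for subtraction set {3, 7}:
k:     0  1  2  3  4  5  6  7  8  9 10 11 12 13 14
g(k):  0  0  0  1  1  1  0  2  2  1  0  0  0  1  1
The P-positions (g = 0) in 0..14 are 0, 1, 2, 6, 10, 11, 12.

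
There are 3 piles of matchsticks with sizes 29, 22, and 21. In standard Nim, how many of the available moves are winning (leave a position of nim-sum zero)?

Nim-sum: 29 XOR 22 XOR 21 = 30.
The overall nim-sum is X = 30. A pile of size p has a winning move iff p XOR X < p (reduce it to p XOR X).
  29: 29 XOR 30 = 3 < 29 — winning move (to 3).
  22: 22 XOR 30 = 8 < 22 — winning move (to 8).
  21: 21 XOR 30 = 11 < 21 — winning move (to 11).
That gives 3 winning moves.

3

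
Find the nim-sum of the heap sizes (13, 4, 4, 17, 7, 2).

Nim-sum: 13 ⊕ 4 ⊕ 4 ⊕ 17 ⊕ 7 ⊕ 2 = 25.

25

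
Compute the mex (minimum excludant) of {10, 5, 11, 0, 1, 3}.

2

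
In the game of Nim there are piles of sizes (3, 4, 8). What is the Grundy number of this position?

Write each in binary and XOR column by column:
  0011  (3)
  0100  (4)
  1000  (8)
  ----
  1111  (15)

15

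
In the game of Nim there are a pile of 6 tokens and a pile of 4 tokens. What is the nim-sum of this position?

2

Nim-sum: 6 XOR 4 = 2.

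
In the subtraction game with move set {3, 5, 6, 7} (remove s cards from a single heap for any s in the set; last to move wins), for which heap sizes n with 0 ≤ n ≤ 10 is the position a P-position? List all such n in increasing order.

Grundy values for subtraction set {3, 5, 6, 7}:
g(0) = mex{} = 0
g(1) = mex{} = 0
g(2) = mex{} = 0
g(3) = mex{0} = 1
g(4) = mex{0} = 1
g(5) = mex{0} = 1
g(6) = mex{0,1} = 2
g(7) = mex{0,1} = 2
g(8) = mex{0,1} = 2
g(9) = mex{0,1,2} = 3
g(10) = mex{1,2} = 0
The P-positions (g = 0) in 0..10 are 0, 1, 2, 10.

0, 1, 2, 10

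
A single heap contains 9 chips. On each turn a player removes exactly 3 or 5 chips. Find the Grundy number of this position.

0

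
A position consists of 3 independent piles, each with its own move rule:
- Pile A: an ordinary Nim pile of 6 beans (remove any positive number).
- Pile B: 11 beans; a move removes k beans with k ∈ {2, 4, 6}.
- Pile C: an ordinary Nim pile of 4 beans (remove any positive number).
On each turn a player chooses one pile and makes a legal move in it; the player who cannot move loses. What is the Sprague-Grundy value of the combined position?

Pile A is a plain Nim pile of size 6, so its Grundy value is 6.
Build the Grundy sequence for pile B with g(k) = mex{g(k−s) : s ∈ {2, 4, 6}, s ≤ k}:
g(0) = mex{} = 0
g(1) = mex{} = 0
g(2) = mex{0} = 1
g(3) = mex{0} = 1
g(4) = mex{0,1} = 2
g(5) = mex{0,1} = 2
g(6) = mex{0,1,2} = 3
g(7) = mex{0,1,2} = 3
g(8) = mex{1,2,3} = 0
g(9) = mex{1,2,3} = 0
g(10) = mex{0,2,3} = 1
g(11) = mex{0,2,3} = 1
So g(11) = 1.
Pile C is a plain Nim pile of size 4, so its Grundy value is 4.
The value of a disjunctive sum is the nim-sum of the parts.
Combined value = 6 XOR 1 XOR 4 = 3.

3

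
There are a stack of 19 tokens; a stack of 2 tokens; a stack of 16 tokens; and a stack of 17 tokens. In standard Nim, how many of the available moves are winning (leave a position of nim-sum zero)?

3

Nim-sum: 19 ⊕ 2 ⊕ 16 ⊕ 17 = 16.
The overall nim-sum is X = 16. A stack of size p has a winning move iff p XOR X < p (reduce it to p XOR X).
  19: 19 XOR 16 = 3 < 19 — winning move (to 3).
  2: 2 XOR 16 = 18 ≥ 2 — no move.
  16: 16 XOR 16 = 0 < 16 — winning move (to 0).
  17: 17 XOR 16 = 1 < 17 — winning move (to 1).
That gives 3 winning moves.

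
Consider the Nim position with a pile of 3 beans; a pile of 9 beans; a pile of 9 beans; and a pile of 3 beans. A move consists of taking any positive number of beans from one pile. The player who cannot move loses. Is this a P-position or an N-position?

P-position

In binary:
  0011  (3)
  1001  (9)
  1001  (9)
  0011  (3)
  ----
  0000  (0)
The nim-sum is 0, so this is a P-position: the player to move is in a losing position under optimal play.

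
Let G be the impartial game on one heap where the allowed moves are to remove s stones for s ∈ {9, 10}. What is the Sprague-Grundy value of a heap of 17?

Grundy values for subtraction set {9, 10}:
k:     0  1  2  3  4  5  6  7  8  9 10 11 12 13 14 15 16 17
g(k):  0  0  0  0  0  0  0  0  0  1  1  1  1  1  1  1  1  1
So g(17) = 1.

1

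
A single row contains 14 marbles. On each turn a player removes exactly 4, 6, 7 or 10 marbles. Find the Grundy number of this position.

0

Grundy values for subtraction set {4, 6, 7, 10}:
g(0) = mex{} = 0
g(1) = mex{} = 0
g(2) = mex{} = 0
g(3) = mex{} = 0
g(4) = mex{0} = 1
g(5) = mex{0} = 1
g(6) = mex{0} = 1
g(7) = mex{0} = 1
g(8) = mex{0,1} = 2
g(9) = mex{0,1} = 2
g(10) = mex{0,1} = 2
g(11) = mex{0,1} = 2
g(12) = mex{0,1,2} = 3
g(13) = mex{0,1,2} = 3
g(14) = mex{1,2} = 0
So g(14) = 0.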